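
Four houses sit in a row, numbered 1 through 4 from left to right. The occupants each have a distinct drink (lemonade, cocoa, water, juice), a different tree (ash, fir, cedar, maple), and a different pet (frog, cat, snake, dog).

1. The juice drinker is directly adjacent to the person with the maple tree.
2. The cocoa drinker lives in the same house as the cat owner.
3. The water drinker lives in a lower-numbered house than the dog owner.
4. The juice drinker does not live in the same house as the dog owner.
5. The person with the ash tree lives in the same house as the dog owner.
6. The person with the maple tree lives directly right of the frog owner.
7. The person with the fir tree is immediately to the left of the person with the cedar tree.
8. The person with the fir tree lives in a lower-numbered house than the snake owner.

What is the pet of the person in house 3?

So house 1 gets fir for tree.
By clue 7, the person with the cedar tree is in house 2.
House 1 pet: only cat fits.
Clue 2: the cocoa drinker is in house 1.
The water drinker is narrowed to house 2 or 3; consider each.
Placing it in house 2 leads to a contradiction, so it's in house 3.
From clue 3, the dog owner must be in house 4.
From clue 5, the person with the ash tree must be in house 4.
That leaves juice as the drink for house 2.
The only drink still possible for house 4 is lemonade.
House 3's tree must be maple (nothing else left).
Clue 6 places the frog owner in house 2.
House 3 pet: only snake fits.
So: house 1 = cocoa/fir/cat, house 2 = juice/cedar/frog, house 3 = water/maple/snake, house 4 = lemonade/ash/dog.

snake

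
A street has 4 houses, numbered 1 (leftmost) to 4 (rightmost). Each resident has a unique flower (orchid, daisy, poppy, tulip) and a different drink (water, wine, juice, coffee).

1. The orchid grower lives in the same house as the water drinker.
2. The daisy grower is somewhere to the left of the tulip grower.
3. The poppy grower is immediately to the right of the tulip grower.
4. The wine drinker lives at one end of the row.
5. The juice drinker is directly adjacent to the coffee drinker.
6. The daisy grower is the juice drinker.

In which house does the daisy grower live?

The daisy grower is narrowed to house 1 or 2; consider each.
Placing it in house 1 leads to a contradiction, so it's in house 2.
Clue 2: the tulip grower is in house 3.
Clue 3: the poppy grower is in house 4.
Clue 6 places the juice drinker in house 2.
That leaves orchid as the flower for house 1.
The water drinker is in house 1 (clue 1).
House 3's drink must be coffee (nothing else left).
That leaves wine as the drink for house 4.
So: house 1 = orchid/water, house 2 = daisy/juice, house 3 = tulip/coffee, house 4 = poppy/wine.

2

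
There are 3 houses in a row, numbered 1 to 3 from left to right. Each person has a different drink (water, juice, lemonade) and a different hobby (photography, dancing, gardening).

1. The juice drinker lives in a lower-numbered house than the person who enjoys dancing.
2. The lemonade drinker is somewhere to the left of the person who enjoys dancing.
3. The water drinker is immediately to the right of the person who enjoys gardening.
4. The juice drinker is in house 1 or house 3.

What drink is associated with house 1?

From clue 4, the juice drinker must be in house 1.
House 2's drink must be lemonade (nothing else left).
So house 3 gets water for drink.
Clue 2: the person who enjoys dancing is in house 3.
The person who enjoys gardening is in house 2 (clue 3).
House 1's hobby must be photography (nothing else left).
So: house 1 = juice/photography, house 2 = lemonade/gardening, house 3 = water/dancing.

juice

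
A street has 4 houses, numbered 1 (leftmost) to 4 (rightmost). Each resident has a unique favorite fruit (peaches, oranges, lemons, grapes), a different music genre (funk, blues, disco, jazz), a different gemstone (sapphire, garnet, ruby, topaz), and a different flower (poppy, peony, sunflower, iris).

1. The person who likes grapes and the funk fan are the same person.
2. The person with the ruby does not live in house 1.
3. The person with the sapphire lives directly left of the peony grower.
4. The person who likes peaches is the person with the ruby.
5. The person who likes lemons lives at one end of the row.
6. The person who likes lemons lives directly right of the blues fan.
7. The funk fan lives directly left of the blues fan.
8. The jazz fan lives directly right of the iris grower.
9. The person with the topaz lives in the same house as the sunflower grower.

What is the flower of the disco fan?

poppy

Clue 6: the person who likes lemons is in house 4.
Clue 6: the blues fan is in house 3.
The funk fan is in house 2 (clue 7).
House 1 music genre: only disco fits.
The only music genre still possible for house 4 is jazz.
The person who likes grapes is in house 2 (clue 1).
By clue 8, the iris grower is in house 3.
The only favorite fruit still possible for house 1 is oranges.
House 3 favorite fruit: only peaches fits.
The person with the ruby is in house 3 (clue 4).
The peony grower is in house 2 (clue 3).
House 1 gemstone: only sapphire fits.
By clue 9, the person with the topaz is in house 4.
Clue 9 places the sunflower grower in house 4.
The only gemstone still possible for house 2 is garnet.
House 1 flower: only poppy fits.
So: house 1 = oranges/disco/sapphire/poppy, house 2 = grapes/funk/garnet/peony, house 3 = peaches/blues/ruby/iris, house 4 = lemons/jazz/topaz/sunflower.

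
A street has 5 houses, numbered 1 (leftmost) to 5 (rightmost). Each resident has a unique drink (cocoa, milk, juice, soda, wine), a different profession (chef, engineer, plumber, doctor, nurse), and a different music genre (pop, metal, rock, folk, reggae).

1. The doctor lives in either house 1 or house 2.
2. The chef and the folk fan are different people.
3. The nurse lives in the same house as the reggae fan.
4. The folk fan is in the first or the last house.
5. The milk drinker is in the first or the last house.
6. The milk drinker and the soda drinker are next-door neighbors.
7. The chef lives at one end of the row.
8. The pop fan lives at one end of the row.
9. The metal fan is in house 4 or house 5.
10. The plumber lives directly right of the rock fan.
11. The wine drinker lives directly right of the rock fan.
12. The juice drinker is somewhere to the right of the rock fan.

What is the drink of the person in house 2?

The milk drinker is narrowed to house 1 or 5; consider each.
Placing it in house 5 leads to a contradiction, so it's in house 1.
Clue 6 places the soda drinker in house 2.
The chef is narrowed to house 1 or 5; consider each.
Placing it in house 1 leads to a contradiction, so it's in house 5.
By clue 2, the folk fan is in house 1.
So house 4 gets metal for music genre.
The only music genre still possible for house 5 is pop.
The wine drinker is narrowed to house 3 or 4; consider each.
Placing it in house 3 leads to a contradiction, so it's in house 4.
Clue 11: the rock fan is in house 3.
That leaves cocoa as the drink for house 3.
That leaves juice as the drink for house 5.
House 2's music genre must be reggae (nothing else left).
The nurse is in house 2 (clue 3).
Clue 10 places the plumber in house 4.
The only profession still possible for house 3 is engineer.
House 1 profession: only doctor fits.
So: house 1 = milk/doctor/folk, house 2 = soda/nurse/reggae, house 3 = cocoa/engineer/rock, house 4 = wine/plumber/metal, house 5 = juice/chef/pop.

soda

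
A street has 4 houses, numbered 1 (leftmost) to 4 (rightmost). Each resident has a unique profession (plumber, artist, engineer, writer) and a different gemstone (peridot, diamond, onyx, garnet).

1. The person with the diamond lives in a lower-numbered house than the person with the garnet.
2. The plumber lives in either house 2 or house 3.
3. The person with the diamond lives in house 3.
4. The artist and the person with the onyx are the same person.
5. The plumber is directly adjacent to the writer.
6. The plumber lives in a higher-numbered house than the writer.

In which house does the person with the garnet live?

4

Clue 3 places the person with the diamond in house 3.
From clue 1, the person with the garnet must be in house 4.
House 4 profession: only engineer fits.
House 3's profession must be plumber (nothing else left).
Clue 5: the writer is in house 2.
The only profession still possible for house 1 is artist.
From clue 4, the person with the onyx must be in house 1.
House 2's gemstone must be peridot (nothing else left).
So: house 1 = artist/onyx, house 2 = writer/peridot, house 3 = plumber/diamond, house 4 = engineer/garnet.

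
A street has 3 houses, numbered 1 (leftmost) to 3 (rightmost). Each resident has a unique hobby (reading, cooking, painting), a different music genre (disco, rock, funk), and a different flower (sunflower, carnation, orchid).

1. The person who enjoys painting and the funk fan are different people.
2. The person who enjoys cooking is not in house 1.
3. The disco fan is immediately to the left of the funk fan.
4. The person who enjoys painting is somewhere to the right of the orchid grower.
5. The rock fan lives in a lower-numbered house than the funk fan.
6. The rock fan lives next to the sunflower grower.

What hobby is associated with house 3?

cooking

House 1 hobby: only reading fits.
House 3's music genre must be funk (nothing else left).
Clue 1: the person who enjoys painting is in house 2.
Clue 3 places the disco fan in house 2.
From clue 4, the orchid grower must be in house 1.
House 3's hobby must be cooking (nothing else left).
That leaves rock as the music genre for house 1.
From clue 6, the sunflower grower must be in house 2.
House 3's flower must be carnation (nothing else left).
So: house 1 = reading/rock/orchid, house 2 = painting/disco/sunflower, house 3 = cooking/funk/carnation.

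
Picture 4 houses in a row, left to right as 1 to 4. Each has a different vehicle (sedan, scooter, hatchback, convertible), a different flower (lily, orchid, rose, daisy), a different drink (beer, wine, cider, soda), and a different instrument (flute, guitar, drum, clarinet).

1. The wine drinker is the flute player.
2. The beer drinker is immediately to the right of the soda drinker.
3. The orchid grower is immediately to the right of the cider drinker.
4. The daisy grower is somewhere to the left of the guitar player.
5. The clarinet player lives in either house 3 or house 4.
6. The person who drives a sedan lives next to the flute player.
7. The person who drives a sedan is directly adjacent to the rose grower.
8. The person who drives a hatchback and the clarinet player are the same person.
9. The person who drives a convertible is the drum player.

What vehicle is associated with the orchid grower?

scooter

The person who drives a hatchback is narrowed to house 3 or 4; consider each.
Placing it in house 3 leads to a contradiction, so it's in house 4.
From clue 8, the clarinet player must be in house 4.
So house 4 gets beer for drink.
The soda drinker is in house 3 (clue 2).
The daisy grower is narrowed to house 1 or 2; consider each.
Placing it in house 2 leads to a contradiction, so it's in house 1.
The orchid grower is narrowed to house 2 or 3; consider each.
Placing it in house 3 leads to a contradiction, so it's in house 2.
Clue 3: the cider drinker is in house 1.
House 2's drink must be wine (nothing else left).
By clue 1, the flute player is in house 2.
Clue 7 places the person who drives a sedan in house 3.
By clue 7, the rose grower is in house 4.
The only flower still possible for house 3 is lily.
So house 1 gets drum for instrument.
So house 3 gets guitar for instrument.
Clue 9: the person who drives a convertible is in house 1.
House 2's vehicle must be scooter (nothing else left).
So: house 1 = convertible/daisy/cider/drum, house 2 = scooter/orchid/wine/flute, house 3 = sedan/lily/soda/guitar, house 4 = hatchback/rose/beer/clarinet.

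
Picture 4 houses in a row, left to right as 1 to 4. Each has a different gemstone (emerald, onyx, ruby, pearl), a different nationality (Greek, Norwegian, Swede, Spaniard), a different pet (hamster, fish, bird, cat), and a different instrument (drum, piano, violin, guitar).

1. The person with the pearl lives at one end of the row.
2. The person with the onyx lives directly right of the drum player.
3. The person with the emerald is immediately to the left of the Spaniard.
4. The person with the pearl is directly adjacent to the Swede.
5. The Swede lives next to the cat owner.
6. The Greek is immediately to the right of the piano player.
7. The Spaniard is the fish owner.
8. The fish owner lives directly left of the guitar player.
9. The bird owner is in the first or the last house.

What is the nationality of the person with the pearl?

Norwegian

House 1 nationality: only Norwegian fits.
So house 4 gets Greek for nationality.
From clue 6, the piano player must be in house 3.
House 4 instrument: only guitar fits.
Clue 8: the fish owner is in house 3.
The Spaniard is in house 3 (clue 7).
That leaves Swede as the nationality for house 2.
From clue 3, the person with the emerald must be in house 2.
Clue 4: the person with the pearl is in house 1.
The cat owner is in house 1 (clue 5).
The only gemstone still possible for house 3 is onyx.
House 4's gemstone must be ruby (nothing else left).
House 2 pet: only hamster fits.
So house 4 gets bird for pet.
The drum player is in house 2 (clue 2).
That leaves violin as the instrument for house 1.
So: house 1 = pearl/Norwegian/cat/violin, house 2 = emerald/Swede/hamster/drum, house 3 = onyx/Spaniard/fish/piano, house 4 = ruby/Greek/bird/guitar.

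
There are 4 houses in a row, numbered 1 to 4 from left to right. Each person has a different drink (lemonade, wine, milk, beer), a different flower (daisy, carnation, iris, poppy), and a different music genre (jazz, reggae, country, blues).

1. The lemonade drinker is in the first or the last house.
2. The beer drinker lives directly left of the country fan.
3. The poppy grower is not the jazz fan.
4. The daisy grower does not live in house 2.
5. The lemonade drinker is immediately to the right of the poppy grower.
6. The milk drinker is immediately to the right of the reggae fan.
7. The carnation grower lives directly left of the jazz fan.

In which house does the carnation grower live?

1

From clue 5, the lemonade drinker must be in house 4.
Clue 5 places the poppy grower in house 3.
The carnation grower is in house 1 (clue 7).
From clue 7, the jazz fan must be in house 2.
House 2's flower must be iris (nothing else left).
So house 4 gets daisy for flower.
House 1 music genre: only reggae fits.
The milk drinker is in house 2 (clue 6).
House 1 drink: only wine fits.
That leaves beer as the drink for house 3.
From clue 2, the country fan must be in house 4.
That leaves blues as the music genre for house 3.
So: house 1 = wine/carnation/reggae, house 2 = milk/iris/jazz, house 3 = beer/poppy/blues, house 4 = lemonade/daisy/country.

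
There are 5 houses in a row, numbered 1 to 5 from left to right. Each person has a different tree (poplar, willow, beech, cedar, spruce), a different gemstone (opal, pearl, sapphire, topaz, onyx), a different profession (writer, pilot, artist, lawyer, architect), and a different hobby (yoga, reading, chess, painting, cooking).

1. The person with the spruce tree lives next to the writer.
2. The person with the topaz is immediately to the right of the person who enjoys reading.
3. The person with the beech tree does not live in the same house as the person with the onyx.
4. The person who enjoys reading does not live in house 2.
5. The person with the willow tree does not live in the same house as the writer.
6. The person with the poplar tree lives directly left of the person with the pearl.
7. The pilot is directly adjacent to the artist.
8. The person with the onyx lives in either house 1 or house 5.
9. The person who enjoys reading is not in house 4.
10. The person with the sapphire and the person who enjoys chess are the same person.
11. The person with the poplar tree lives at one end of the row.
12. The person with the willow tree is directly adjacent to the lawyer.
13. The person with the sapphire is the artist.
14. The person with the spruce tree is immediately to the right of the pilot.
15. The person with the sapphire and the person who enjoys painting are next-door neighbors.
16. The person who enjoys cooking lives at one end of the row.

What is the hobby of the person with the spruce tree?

The person with the poplar tree is in house 1 (clue 11).
By clue 6, the person with the pearl is in house 2.
House 4's gemstone must be topaz (nothing else left).
Clue 2: the person who enjoys reading is in house 3.
That leaves opal as the gemstone for house 3.
The person with the spruce tree is narrowed to house 3 or 5; consider each.
Placing it in house 5 leads to a contradiction, so it's in house 3.
Clue 14 places the pilot in house 2.
Clue 7 places the artist in house 1.
Clue 13 places the person with the sapphire in house 1.
Clue 15: the person who enjoys painting is in house 2.
House 5's gemstone must be onyx (nothing else left).
The only profession still possible for house 3 is lawyer.
House 4's profession must be writer (nothing else left).
House 5 profession: only architect fits.
House 4 hobby: only yoga fits.
Clue 10 places the person who enjoys chess in house 1.
By clue 12, the person with the willow tree is in house 2.
That leaves beech as the tree for house 4.
House 5 tree: only cedar fits.
House 5 hobby: only cooking fits.
So: house 1 = poplar/sapphire/artist/chess, house 2 = willow/pearl/pilot/painting, house 3 = spruce/opal/lawyer/reading, house 4 = beech/topaz/writer/yoga, house 5 = cedar/onyx/architect/cooking.

reading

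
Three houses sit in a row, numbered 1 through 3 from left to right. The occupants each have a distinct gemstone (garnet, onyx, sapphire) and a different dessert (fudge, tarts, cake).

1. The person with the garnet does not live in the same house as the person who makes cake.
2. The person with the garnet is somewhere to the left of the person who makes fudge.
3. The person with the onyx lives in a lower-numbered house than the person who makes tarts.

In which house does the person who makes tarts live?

That leaves sapphire as the gemstone for house 3.
The only dessert still possible for house 1 is cake.
Clue 1: the person with the garnet is in house 2.
Clue 2 places the person who makes fudge in house 3.
House 1 gemstone: only onyx fits.
So house 2 gets tarts for dessert.
So: house 1 = onyx/cake, house 2 = garnet/tarts, house 3 = sapphire/fudge.

2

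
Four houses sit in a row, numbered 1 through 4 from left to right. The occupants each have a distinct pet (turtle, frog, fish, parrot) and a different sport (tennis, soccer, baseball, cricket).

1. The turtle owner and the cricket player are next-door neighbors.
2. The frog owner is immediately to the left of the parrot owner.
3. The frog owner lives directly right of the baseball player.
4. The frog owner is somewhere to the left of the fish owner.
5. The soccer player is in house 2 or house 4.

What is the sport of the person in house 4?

House 1's pet must be turtle (nothing else left).
The cricket player is in house 2 (clue 1).
House 2 pet: only frog fits.
So house 3 gets tennis for sport.
House 4 sport: only soccer fits.
Clue 2 places the parrot owner in house 3.
The only pet still possible for house 4 is fish.
So house 1 gets baseball for sport.
So: house 1 = turtle/baseball, house 2 = frog/cricket, house 3 = parrot/tennis, house 4 = fish/soccer.

soccer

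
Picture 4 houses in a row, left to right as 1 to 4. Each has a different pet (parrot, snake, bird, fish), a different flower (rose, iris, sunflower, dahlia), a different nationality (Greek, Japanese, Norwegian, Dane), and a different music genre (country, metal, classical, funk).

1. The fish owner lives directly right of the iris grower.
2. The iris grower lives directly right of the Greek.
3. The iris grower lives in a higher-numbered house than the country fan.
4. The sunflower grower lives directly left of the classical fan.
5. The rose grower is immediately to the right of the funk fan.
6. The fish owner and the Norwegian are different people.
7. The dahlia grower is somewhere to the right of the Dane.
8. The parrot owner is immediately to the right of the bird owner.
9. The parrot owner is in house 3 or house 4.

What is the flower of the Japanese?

rose

That leaves sunflower as the flower for house 1.
By clue 4, the classical fan is in house 2.
That leaves snake as the pet for house 1.
The only pet still possible for house 2 is bird.
The only music genre still possible for house 4 is metal.
Clue 8: the parrot owner is in house 3.
House 4 pet: only fish fits.
That leaves country as the music genre for house 1.
So house 3 gets funk for music genre.
Clue 1: the iris grower is in house 3.
Clue 2 places the Greek in house 2.
By clue 5, the rose grower is in house 4.
That leaves dahlia as the flower for house 2.
The only nationality still possible for house 4 is Japanese.
The Dane is in house 1 (clue 7).
The only nationality still possible for house 3 is Norwegian.
So: house 1 = snake/sunflower/Dane/country, house 2 = bird/dahlia/Greek/classical, house 3 = parrot/iris/Norwegian/funk, house 4 = fish/rose/Japanese/metal.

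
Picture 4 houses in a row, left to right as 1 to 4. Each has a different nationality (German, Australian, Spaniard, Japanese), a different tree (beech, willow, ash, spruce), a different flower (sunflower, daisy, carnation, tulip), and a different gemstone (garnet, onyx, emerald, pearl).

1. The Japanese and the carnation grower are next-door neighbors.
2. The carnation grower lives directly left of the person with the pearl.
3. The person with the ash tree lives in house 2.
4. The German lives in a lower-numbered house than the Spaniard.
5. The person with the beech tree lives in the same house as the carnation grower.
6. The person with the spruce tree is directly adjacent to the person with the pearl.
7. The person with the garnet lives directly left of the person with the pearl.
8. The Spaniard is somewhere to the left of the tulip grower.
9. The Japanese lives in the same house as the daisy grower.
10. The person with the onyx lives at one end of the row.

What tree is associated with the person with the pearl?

ash

The person with the ash tree is in house 2 (clue 3).
House 4's tree must be willow (nothing else left).
The German is narrowed to house 1 or 2; consider each.
Placing it in house 2 leads to a contradiction, so it's in house 1.
The Japanese is narrowed to house 2 or 4; consider each.
Placing it in house 4 leads to a contradiction, so it's in house 2.
The daisy grower is in house 2 (clue 9).
House 4 nationality: only Australian fits.
The tulip grower is in house 4 (clue 8).
The only nationality still possible for house 3 is Spaniard.
The person with the beech tree is narrowed to house 1 or 3; consider each.
Placing it in house 3 leads to a contradiction, so it's in house 1.
From clue 5, the carnation grower must be in house 1.
House 3 tree: only spruce fits.
House 3's flower must be sunflower (nothing else left).
Clue 2 places the person with the pearl in house 2.
By clue 7, the person with the garnet is in house 1.
The only gemstone still possible for house 3 is emerald.
So house 4 gets onyx for gemstone.
So: house 1 = German/beech/carnation/garnet, house 2 = Japanese/ash/daisy/pearl, house 3 = Spaniard/spruce/sunflower/emerald, house 4 = Australian/willow/tulip/onyx.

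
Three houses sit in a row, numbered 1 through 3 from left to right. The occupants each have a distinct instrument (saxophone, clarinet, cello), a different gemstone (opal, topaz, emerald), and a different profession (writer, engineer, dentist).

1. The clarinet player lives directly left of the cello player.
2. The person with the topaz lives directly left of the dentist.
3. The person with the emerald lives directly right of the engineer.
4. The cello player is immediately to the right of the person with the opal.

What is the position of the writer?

1

House 3's gemstone must be emerald (nothing else left).
Clue 3: the engineer is in house 2.
House 1's profession must be writer (nothing else left).
So house 3 gets dentist for profession.
From clue 2, the person with the topaz must be in house 2.
That leaves opal as the gemstone for house 1.
By clue 4, the cello player is in house 2.
That leaves saxophone as the instrument for house 3.
That leaves clarinet as the instrument for house 1.
So: house 1 = clarinet/opal/writer, house 2 = cello/topaz/engineer, house 3 = saxophone/emerald/dentist.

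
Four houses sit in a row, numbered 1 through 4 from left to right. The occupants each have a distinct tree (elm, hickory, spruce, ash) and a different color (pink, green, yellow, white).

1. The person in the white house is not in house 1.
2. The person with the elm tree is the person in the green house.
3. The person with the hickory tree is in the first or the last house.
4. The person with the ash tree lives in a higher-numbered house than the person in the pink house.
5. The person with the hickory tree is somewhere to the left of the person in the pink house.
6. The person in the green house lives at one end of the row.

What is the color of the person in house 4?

From clue 5, the person with the hickory tree must be in house 1.
By clue 2, the person with the elm tree is in house 4.
Clue 2: the person in the green house is in house 4.
So house 2 gets spruce for tree.
That leaves ash as the tree for house 3.
That leaves yellow as the color for house 1.
By clue 4, the person in the pink house is in house 2.
The only color still possible for house 3 is white.
So: house 1 = hickory/yellow, house 2 = spruce/pink, house 3 = ash/white, house 4 = elm/green.

green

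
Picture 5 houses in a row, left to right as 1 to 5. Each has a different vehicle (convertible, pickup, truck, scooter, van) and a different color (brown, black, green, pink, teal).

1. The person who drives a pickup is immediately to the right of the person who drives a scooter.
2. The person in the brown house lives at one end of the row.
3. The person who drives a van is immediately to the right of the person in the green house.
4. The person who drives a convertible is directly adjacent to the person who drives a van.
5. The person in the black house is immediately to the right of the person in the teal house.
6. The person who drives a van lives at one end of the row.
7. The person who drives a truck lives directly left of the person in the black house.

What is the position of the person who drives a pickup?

3

Clue 6 places the person who drives a van in house 5.
From clue 3, the person in the green house must be in house 4.
Clue 4: the person who drives a convertible is in house 4.
That leaves pickup as the vehicle for house 3.
From clue 1, the person who drives a scooter must be in house 2.
House 1's vehicle must be truck (nothing else left).
The person in the black house is in house 2 (clue 7).
The only color still possible for house 1 is teal.
The only color still possible for house 3 is pink.
House 5's color must be brown (nothing else left).
So: house 1 = truck/teal, house 2 = scooter/black, house 3 = pickup/pink, house 4 = convertible/green, house 5 = van/brown.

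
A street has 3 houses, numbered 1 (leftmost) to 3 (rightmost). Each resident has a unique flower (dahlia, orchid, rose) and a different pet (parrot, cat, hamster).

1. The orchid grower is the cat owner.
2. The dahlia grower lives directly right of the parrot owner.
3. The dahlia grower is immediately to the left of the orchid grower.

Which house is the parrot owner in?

1

The dahlia grower is in house 2 (clue 3).
By clue 3, the orchid grower is in house 3.
The only flower still possible for house 1 is rose.
From clue 1, the cat owner must be in house 3.
The parrot owner is in house 1 (clue 2).
House 2's pet must be hamster (nothing else left).
So: house 1 = rose/parrot, house 2 = dahlia/hamster, house 3 = orchid/cat.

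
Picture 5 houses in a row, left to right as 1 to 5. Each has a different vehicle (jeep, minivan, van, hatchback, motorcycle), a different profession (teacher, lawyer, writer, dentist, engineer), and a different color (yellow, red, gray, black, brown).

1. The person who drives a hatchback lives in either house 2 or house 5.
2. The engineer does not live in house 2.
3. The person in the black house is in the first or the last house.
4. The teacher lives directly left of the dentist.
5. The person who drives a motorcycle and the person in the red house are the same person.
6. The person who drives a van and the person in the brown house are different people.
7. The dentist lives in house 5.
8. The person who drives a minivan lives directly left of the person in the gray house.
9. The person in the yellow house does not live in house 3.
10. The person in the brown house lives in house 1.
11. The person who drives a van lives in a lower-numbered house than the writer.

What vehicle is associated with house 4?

From clue 7, the dentist must be in house 5.
Clue 10: the person in the brown house is in house 1.
By clue 4, the teacher is in house 4.
The only profession still possible for house 1 is engineer.
The only profession still possible for house 2 is lawyer.
House 3's profession must be writer (nothing else left).
House 5 color: only black fits.
Clue 11 places the person who drives a van in house 2.
House 5 vehicle: only hatchback fits.
So house 3 gets red for color.
By clue 5, the person who drives a motorcycle is in house 3.
House 4 vehicle: only jeep fits.
By clue 8, the person in the gray house is in house 2.
The only vehicle still possible for house 1 is minivan.
The only color still possible for house 4 is yellow.
So: house 1 = minivan/engineer/brown, house 2 = van/lawyer/gray, house 3 = motorcycle/writer/red, house 4 = jeep/teacher/yellow, house 5 = hatchback/dentist/black.

jeep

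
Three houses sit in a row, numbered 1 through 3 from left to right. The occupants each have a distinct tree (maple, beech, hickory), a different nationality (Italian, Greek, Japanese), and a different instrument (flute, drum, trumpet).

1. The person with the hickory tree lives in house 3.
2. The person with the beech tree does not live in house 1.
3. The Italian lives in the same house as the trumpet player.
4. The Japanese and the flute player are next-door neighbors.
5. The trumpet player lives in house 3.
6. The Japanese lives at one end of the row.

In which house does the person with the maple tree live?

Clue 1 places the person with the hickory tree in house 3.
By clue 5, the trumpet player is in house 3.
House 1's tree must be maple (nothing else left).
House 2's tree must be beech (nothing else left).
From clue 3, the Italian must be in house 3.
Clue 4 places the flute player in house 2.
House 1's nationality must be Japanese (nothing else left).
That leaves Greek as the nationality for house 2.
House 1 instrument: only drum fits.
So: house 1 = maple/Japanese/drum, house 2 = beech/Greek/flute, house 3 = hickory/Italian/trumpet.

1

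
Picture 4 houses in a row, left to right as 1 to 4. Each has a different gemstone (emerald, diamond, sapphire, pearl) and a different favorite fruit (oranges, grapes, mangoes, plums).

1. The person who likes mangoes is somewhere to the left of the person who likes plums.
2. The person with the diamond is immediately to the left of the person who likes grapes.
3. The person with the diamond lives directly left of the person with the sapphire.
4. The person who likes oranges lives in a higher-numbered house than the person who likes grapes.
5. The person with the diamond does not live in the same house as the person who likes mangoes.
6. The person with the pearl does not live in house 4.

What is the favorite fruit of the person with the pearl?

mangoes

House 1 favorite fruit: only mangoes fits.
The person with the diamond is in house 2 (clue 5).
So house 1 gets pearl for gemstone.
House 3's gemstone must be sapphire (nothing else left).
House 4's gemstone must be emerald (nothing else left).
Clue 2 places the person who likes grapes in house 3.
By clue 4, the person who likes oranges is in house 4.
House 2's favorite fruit must be plums (nothing else left).
So: house 1 = pearl/mangoes, house 2 = diamond/plums, house 3 = sapphire/grapes, house 4 = emerald/oranges.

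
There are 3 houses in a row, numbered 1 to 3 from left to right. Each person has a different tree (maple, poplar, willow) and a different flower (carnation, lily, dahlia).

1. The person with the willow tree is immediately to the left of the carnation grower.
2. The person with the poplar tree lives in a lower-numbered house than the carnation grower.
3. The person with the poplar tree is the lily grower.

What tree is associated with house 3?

maple

So house 3 gets maple for tree.
The person with the poplar tree is narrowed to house 1 or 2; consider each.
Placing it in house 2 leads to a contradiction, so it's in house 1.
Clue 3: the lily grower is in house 1.
So house 2 gets willow for tree.
By clue 1, the carnation grower is in house 3.
House 2 flower: only dahlia fits.
So: house 1 = poplar/lily, house 2 = willow/dahlia, house 3 = maple/carnation.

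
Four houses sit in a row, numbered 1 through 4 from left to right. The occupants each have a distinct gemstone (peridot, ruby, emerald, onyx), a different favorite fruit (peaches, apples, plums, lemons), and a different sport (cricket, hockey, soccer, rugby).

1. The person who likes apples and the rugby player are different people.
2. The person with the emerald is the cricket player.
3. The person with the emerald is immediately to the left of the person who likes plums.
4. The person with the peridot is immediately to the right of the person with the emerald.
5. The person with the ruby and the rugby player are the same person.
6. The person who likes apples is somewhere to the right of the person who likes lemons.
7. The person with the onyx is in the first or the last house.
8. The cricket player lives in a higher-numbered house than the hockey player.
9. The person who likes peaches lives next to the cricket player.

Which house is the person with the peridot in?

The person with the emerald is narrowed to house 2 or 3; consider each.
Placing it in house 2 leads to a contradiction, so it's in house 3.
From clue 2, the cricket player must be in house 3.
From clue 3, the person who likes plums must be in house 4.
Clue 4 places the person with the peridot in house 4.
The only gemstone still possible for house 1 is onyx.
House 2 gemstone: only ruby fits.
House 1's favorite fruit must be lemons (nothing else left).
The only favorite fruit still possible for house 3 is apples.
Clue 5 places the rugby player in house 2.
The only favorite fruit still possible for house 2 is peaches.
That leaves soccer as the sport for house 4.
House 1's sport must be hockey (nothing else left).
So: house 1 = onyx/lemons/hockey, house 2 = ruby/peaches/rugby, house 3 = emerald/apples/cricket, house 4 = peridot/plums/soccer.

4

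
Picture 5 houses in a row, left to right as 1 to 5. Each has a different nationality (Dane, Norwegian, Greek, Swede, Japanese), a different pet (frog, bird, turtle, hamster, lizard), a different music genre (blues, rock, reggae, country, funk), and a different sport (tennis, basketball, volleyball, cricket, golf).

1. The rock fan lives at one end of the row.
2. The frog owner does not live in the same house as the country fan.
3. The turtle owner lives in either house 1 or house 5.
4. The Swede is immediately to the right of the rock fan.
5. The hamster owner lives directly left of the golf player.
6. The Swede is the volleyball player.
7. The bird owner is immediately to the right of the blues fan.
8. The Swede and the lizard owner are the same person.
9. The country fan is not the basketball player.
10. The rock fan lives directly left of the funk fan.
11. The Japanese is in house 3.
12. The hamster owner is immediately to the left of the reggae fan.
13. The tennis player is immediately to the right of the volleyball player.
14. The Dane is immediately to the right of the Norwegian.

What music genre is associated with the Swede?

funk

Clue 4: the Swede is in house 2.
By clue 4, the rock fan is in house 1.
Clue 6: the volleyball player is in house 2.
Clue 8 places the lizard owner in house 2.
By clue 10, the funk fan is in house 2.
The Japanese is in house 3 (clue 11).
The tennis player is in house 3 (clue 13).
Clue 14 places the Dane in house 5.
From clue 14, the Norwegian must be in house 4.
The only nationality still possible for house 1 is Greek.
The bird owner is narrowed to house 4 or 5; consider each.
Placing it in house 5 leads to a contradiction, so it's in house 4.
From clue 7, the blues fan must be in house 3.
House 3 pet: only hamster fits.
The golf player is in house 4 (clue 5).
Clue 12 places the reggae fan in house 4.
House 5's music genre must be country (nothing else left).
The frog owner is in house 1 (clue 2).
From clue 9, the basketball player must be in house 1.
House 5 pet: only turtle fits.
House 5's sport must be cricket (nothing else left).
So: house 1 = Greek/frog/rock/basketball, house 2 = Swede/lizard/funk/volleyball, house 3 = Japanese/hamster/blues/tennis, house 4 = Norwegian/bird/reggae/golf, house 5 = Dane/turtle/country/cricket.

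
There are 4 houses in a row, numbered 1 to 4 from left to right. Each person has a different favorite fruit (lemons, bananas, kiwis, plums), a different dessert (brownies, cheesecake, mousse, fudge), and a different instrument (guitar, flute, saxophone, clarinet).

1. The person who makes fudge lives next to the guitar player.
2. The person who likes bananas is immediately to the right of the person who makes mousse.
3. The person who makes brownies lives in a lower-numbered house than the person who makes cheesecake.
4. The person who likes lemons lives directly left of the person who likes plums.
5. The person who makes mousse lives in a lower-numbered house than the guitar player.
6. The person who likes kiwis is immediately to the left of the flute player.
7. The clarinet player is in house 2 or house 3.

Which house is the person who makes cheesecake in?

4

The only instrument still possible for house 1 is saxophone.
The clarinet player is narrowed to house 2 or 3; consider each.
Placing it in house 2 leads to a contradiction, so it's in house 3.
The only dessert still possible for house 4 is cheesecake.
The person who likes kiwis is narrowed to house 1 or 3; consider each.
Placing it in house 3 leads to a contradiction, so it's in house 1.
Clue 6 places the flute player in house 2.
The only instrument still possible for house 4 is guitar.
The person who makes fudge is in house 3 (clue 1).
House 4's favorite fruit must be plums (nothing else left).
Clue 4 places the person who likes lemons in house 3.
So house 2 gets bananas for favorite fruit.
Clue 2: the person who makes mousse is in house 1.
That leaves brownies as the dessert for house 2.
So: house 1 = kiwis/mousse/saxophone, house 2 = bananas/brownies/flute, house 3 = lemons/fudge/clarinet, house 4 = plums/cheesecake/guitar.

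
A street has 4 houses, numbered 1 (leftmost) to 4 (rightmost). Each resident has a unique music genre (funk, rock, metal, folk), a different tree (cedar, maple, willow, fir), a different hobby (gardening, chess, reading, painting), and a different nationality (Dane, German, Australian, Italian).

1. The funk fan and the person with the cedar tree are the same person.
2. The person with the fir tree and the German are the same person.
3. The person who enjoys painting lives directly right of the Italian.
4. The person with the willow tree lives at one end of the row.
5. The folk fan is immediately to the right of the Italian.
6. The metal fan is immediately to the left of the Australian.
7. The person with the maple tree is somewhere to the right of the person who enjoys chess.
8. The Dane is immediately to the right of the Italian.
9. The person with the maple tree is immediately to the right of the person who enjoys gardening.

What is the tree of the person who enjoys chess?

fir

The person with the willow tree is narrowed to house 1 or 4; consider each.
Placing it in house 1 leads to a contradiction, so it's in house 4.
The person with the maple tree is narrowed to house 2 or 3; consider each.
Placing it in house 2 leads to a contradiction, so it's in house 3.
By clue 9, the person who enjoys gardening is in house 2.
So house 1 gets chess for hobby.
House 1 nationality: only German fits.
By clue 2, the person with the fir tree is in house 1.
So house 2 gets cedar for tree.
Clue 1 places the funk fan in house 2.
The folk fan is narrowed to house 3 or 4; consider each.
Placing it in house 3 leads to a contradiction, so it's in house 4.
Clue 5: the Italian is in house 3.
Clue 8: the Dane is in house 4.
That leaves Australian as the nationality for house 2.
From clue 3, the person who enjoys painting must be in house 4.
Clue 6: the metal fan is in house 1.
The only music genre still possible for house 3 is rock.
So house 3 gets reading for hobby.
So: house 1 = metal/fir/chess/German, house 2 = funk/cedar/gardening/Australian, house 3 = rock/maple/reading/Italian, house 4 = folk/willow/painting/Dane.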